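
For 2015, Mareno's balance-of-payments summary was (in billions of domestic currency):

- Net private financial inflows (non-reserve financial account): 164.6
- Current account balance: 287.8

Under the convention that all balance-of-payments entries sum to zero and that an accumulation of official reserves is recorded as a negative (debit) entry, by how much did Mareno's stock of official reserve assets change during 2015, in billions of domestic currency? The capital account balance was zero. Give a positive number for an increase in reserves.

Official reserve transactions balance = -(287.8 + 164.6) = -452.4
An accumulation of reserves is recorded as a debit (negative entry), so the change in the stock of reserves is the negative of that balance.
Change in official reserves = -(-452.4) = 452.4

452.4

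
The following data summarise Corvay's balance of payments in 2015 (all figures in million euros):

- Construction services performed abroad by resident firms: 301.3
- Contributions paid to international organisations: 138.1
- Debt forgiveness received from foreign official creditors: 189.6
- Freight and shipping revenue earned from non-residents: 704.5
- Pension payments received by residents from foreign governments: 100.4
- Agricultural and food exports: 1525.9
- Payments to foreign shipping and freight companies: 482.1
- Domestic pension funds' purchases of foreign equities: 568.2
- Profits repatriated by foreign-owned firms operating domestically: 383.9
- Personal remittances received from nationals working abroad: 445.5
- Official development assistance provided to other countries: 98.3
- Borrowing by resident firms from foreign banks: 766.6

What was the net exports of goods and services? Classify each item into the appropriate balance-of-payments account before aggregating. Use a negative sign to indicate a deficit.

Goods: 1525.9
Services: 704.5 - 482.1 + 301.3 = 523.7
Trade balance = 1525.9 + 523.7 = 2049.6
(Excluded from the trade balance — secondary income: contributions paid to international organisations 138.1, pension payments received by residents from foreign governments 100.4, personal remittances received from nationals working abroad 445.5, official development assistance provided to other countries 98.3; capital account: debt forgiveness received from foreign official creditors 189.6; financial account: domestic pension funds' purchases of foreign equities 568.2, borrowing by resident firms from foreign banks 766.6; primary income: profits repatriated by foreign-owned firms operating domestically 383.9.)

2049.6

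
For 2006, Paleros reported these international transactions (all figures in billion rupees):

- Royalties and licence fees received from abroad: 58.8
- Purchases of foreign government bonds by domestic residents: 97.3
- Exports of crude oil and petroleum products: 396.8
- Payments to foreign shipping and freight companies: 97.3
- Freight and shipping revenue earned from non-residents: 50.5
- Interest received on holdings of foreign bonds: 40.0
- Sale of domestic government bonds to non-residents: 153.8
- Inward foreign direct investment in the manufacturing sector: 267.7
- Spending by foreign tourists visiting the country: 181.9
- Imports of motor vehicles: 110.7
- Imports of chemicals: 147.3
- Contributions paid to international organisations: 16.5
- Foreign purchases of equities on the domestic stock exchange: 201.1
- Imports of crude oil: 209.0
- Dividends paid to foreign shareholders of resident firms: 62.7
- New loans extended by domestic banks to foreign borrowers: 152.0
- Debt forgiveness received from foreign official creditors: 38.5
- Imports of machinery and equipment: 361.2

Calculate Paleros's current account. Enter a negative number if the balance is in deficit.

-276.7

Goods: 396.8 - 110.7 - 147.3 - 361.2 - 209.0 = -431.4
Services: 58.8 - 97.3 + 181.9 + 50.5 = 193.9
Primary income: 40.0 - 62.7 = -22.7
Secondary income: -16.5
Current account = (-431.4) + 193.9 + (-22.7) + (-16.5) = -276.7
(Excluded from the current account — financial account: purchases of foreign government bonds by domestic residents 97.3, sale of domestic government bonds to non-residents 153.8, inward foreign direct investment in the manufacturing sector 267.7, foreign purchases of equities on the domestic stock exchange 201.1, new loans extended by domestic banks to foreign borrowers 152.0; capital account: debt forgiveness received from foreign official creditors 38.5.)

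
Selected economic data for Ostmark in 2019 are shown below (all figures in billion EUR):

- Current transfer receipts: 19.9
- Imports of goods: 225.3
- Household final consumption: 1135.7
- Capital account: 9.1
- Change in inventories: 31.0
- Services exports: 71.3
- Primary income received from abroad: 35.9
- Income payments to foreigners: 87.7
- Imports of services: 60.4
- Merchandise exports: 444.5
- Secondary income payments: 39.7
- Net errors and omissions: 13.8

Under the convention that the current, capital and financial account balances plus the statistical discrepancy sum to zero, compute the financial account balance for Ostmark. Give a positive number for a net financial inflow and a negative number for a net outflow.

Goods balance = 444.5 - 225.3 = 219.2
Services balance = 71.3 - 60.4 = 10.9
Trade balance (goods + services) = 219.2 + 10.9 = 230.1
Net primary income = 35.9 - 87.7 = -51.8
Net secondary income = 19.9 - 39.7 = -19.8
Current account = 230.1 + (-51.8) + (-19.8) = 158.5
Financial account = -(158.5 + 9.1 + 13.8) = -181.4

-181.4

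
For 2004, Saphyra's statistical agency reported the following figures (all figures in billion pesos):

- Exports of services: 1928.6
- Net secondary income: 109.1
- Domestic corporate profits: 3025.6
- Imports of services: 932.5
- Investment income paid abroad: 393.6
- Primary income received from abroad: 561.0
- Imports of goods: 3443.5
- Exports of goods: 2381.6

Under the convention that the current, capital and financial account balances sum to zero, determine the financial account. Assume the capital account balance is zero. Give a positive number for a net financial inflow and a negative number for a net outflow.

-210.7

Goods balance = 2381.6 - 3443.5 = -1061.9
Services balance = 1928.6 - 932.5 = 996.1
Trade balance (goods + services) = -1061.9 + 996.1 = -65.8
Net primary income = 561.0 - 393.6 = 167.4
Net secondary income = 109.1
Current account = -65.8 + 167.4 + 109.1 = 210.7
Financial account = -(210.7) = -210.7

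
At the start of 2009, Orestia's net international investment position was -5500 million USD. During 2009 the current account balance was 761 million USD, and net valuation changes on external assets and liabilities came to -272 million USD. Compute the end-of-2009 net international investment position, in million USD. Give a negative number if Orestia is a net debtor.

-5011

Change in NIIP = current account + net valuation change = 761 + (-272) = 489
End-of-year NIIP = -5500 + 489 = -5011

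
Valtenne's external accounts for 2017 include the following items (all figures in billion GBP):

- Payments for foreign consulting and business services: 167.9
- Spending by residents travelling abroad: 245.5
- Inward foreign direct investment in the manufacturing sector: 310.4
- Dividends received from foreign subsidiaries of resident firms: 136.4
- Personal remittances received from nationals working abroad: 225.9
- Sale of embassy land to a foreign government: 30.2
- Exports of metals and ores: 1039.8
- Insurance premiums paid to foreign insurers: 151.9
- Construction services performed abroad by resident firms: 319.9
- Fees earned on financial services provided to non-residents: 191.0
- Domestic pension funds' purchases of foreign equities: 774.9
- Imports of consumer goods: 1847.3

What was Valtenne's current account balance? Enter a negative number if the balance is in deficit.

-499.6

Goods: 1039.8 - 1847.3 = -807.5
Services: -245.5 + 319.9 + 191.0 - 151.9 - 167.9 = -54.4
Primary income: 136.4
Secondary income: 225.9
Current account = (-807.5) + (-54.4) + 136.4 + 225.9 = -499.6
(Excluded from the current account — financial account: inward foreign direct investment in the manufacturing sector 310.4, domestic pension funds' purchases of foreign equities 774.9; capital account: sale of embassy land to a foreign government 30.2.)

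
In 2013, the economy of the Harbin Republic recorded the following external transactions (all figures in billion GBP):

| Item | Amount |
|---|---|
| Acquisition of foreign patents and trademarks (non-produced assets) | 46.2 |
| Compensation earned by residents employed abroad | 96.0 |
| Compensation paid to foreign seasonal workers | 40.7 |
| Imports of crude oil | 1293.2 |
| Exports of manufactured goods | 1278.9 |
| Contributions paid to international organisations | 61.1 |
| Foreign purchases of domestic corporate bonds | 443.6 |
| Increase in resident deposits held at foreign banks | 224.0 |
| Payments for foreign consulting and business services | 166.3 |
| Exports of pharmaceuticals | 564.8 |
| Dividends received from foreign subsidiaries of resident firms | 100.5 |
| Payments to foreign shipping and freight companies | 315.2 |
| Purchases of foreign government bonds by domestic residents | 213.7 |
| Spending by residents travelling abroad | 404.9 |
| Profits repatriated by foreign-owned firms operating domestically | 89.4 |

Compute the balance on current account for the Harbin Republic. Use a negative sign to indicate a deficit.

Goods: -1293.2 + 1278.9 + 564.8 = 550.5
Services: -315.2 - 166.3 - 404.9 = -886.4
Primary income: -89.4 + 100.5 - 40.7 + 96.0 = 66.4
Secondary income: -61.1
Current account = 550.5 + (-886.4) + 66.4 + (-61.1) = -330.6
(Excluded from the current account — capital account: acquisition of foreign patents and trademarks (non-produced assets) 46.2; financial account: foreign purchases of domestic corporate bonds 443.6, increase in resident deposits held at foreign banks 224.0, purchases of foreign government bonds by domestic residents 213.7.)

-330.6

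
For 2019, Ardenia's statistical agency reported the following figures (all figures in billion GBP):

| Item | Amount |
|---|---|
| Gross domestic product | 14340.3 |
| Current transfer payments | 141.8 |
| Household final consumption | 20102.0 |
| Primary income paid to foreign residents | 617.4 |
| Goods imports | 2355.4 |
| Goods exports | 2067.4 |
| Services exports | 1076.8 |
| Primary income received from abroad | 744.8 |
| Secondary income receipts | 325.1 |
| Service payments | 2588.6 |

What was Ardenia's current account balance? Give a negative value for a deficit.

-1489.1

Goods balance = 2067.4 - 2355.4 = -288.0
Services balance = 1076.8 - 2588.6 = -1511.8
Trade balance (goods + services) = -288.0 + (-1511.8) = -1799.8
Net primary income = 744.8 - 617.4 = 127.4
Net secondary income = 325.1 - 141.8 = 183.3
Current account = -1799.8 + 127.4 + 183.3 = -1489.1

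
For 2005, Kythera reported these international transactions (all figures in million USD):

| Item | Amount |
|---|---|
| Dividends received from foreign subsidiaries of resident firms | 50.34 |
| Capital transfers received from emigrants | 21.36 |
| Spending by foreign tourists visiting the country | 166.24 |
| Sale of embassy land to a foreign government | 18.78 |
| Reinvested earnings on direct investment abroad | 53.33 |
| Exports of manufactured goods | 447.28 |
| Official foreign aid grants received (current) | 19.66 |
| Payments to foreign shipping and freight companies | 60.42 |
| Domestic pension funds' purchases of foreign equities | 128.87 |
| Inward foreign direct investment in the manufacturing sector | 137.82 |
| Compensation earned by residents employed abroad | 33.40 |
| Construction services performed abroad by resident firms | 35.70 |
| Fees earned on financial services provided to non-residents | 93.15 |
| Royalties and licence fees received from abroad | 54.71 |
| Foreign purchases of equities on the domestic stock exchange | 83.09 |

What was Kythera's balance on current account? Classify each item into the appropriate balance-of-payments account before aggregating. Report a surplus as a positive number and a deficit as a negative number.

Goods: 447.28
Services: -60.42 + 166.24 + 54.71 + 93.15 + 35.70 = 289.38
Primary income: 53.33 + 50.34 + 33.40 = 137.07
Secondary income: 19.66
Current account = 447.28 + 289.38 + 137.07 + 19.66 = 893.39
(Excluded from the current account — capital account: capital transfers received from emigrants 21.36, sale of embassy land to a foreign government 18.78; financial account: domestic pension funds' purchases of foreign equities 128.87, inward foreign direct investment in the manufacturing sector 137.82, foreign purchases of equities on the domestic stock exchange 83.09.)

893.39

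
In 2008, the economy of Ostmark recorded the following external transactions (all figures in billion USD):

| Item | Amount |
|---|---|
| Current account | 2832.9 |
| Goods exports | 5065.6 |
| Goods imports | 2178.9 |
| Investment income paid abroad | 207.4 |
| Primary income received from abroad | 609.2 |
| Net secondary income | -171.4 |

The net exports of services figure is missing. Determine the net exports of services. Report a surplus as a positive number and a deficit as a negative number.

Current account = goods balance + services balance + net primary income + net secondary income
Sum of the known components = 3117.1
Net exports of services = CA - (known components) = 2832.9 - 3117.1 = -284.2

-284.2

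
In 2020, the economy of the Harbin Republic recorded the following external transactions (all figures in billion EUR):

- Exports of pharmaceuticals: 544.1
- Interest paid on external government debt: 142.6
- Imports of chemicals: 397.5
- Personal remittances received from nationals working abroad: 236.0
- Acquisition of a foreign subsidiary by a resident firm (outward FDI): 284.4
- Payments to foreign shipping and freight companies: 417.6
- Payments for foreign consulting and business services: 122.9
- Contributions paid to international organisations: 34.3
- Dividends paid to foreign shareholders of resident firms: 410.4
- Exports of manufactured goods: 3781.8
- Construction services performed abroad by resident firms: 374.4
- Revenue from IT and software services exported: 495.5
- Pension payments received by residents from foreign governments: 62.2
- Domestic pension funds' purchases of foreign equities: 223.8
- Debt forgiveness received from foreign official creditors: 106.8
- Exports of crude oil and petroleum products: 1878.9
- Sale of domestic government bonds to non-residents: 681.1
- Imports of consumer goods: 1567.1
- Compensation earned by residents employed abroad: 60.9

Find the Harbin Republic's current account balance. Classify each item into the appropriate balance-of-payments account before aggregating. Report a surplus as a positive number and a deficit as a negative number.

Goods: 1878.9 - 397.5 - 1567.1 + 544.1 + 3781.8 = 4240.2
Services: -417.6 + 495.5 + 374.4 - 122.9 = 329.4
Primary income: -142.6 + 60.9 - 410.4 = -492.1
Secondary income: 62.2 - 34.3 + 236.0 = 263.9
Current account = 4240.2 + 329.4 + (-492.1) + 263.9 = 4341.4
(Excluded from the current account — financial account: acquisition of a foreign subsidiary by a resident firm (outward FDI) 284.4, domestic pension funds' purchases of foreign equities 223.8, sale of domestic government bonds to non-residents 681.1; capital account: debt forgiveness received from foreign official creditors 106.8.)

4341.4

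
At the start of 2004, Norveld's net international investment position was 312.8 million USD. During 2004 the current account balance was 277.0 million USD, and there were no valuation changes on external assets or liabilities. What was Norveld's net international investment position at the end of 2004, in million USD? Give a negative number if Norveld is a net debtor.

With no valuation effects, change in NIIP = current account = 277.0
End-of-year NIIP = 312.8 + 277.0 = 589.8

589.8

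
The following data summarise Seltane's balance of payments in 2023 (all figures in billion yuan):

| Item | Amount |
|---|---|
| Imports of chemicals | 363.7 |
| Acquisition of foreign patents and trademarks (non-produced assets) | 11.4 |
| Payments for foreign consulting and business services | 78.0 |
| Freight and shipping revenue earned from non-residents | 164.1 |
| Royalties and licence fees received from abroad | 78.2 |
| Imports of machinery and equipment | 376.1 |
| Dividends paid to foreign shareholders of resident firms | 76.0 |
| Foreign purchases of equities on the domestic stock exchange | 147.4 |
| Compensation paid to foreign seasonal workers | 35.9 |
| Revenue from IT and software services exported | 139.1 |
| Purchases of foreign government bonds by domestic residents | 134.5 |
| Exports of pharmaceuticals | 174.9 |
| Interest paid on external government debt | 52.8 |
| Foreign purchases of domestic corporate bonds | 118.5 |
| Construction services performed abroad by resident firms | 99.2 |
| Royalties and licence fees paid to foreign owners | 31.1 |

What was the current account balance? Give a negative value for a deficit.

Goods: 174.9 - 376.1 - 363.7 = -564.9
Services: 164.1 + 139.1 + 78.2 - 31.1 - 78.0 + 99.2 = 371.5
Primary income: -76.0 - 35.9 - 52.8 = -164.7
Current account = (-564.9) + 371.5 + (-164.7) = -358.1
(Excluded from the current account — capital account: acquisition of foreign patents and trademarks (non-produced assets) 11.4; financial account: foreign purchases of equities on the domestic stock exchange 147.4, purchases of foreign government bonds by domestic residents 134.5, foreign purchases of domestic corporate bonds 118.5.)

-358.1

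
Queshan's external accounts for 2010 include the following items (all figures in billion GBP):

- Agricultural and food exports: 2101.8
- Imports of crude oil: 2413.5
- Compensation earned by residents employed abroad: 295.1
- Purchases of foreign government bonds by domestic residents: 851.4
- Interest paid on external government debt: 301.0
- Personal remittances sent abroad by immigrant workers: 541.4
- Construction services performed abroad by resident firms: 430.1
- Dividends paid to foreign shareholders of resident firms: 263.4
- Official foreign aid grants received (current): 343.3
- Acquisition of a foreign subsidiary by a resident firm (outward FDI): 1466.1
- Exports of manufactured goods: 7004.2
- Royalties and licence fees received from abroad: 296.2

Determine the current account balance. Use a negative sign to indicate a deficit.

6951.4

Goods: 2101.8 + 7004.2 - 2413.5 = 6692.5
Services: 430.1 + 296.2 = 726.3
Primary income: -263.4 - 301.0 + 295.1 = -269.3
Secondary income: 343.3 - 541.4 = -198.1
Current account = 6692.5 + 726.3 + (-269.3) + (-198.1) = 6951.4
(Excluded from the current account — financial account: purchases of foreign government bonds by domestic residents 851.4, acquisition of a foreign subsidiary by a resident firm (outward FDI) 1466.1.)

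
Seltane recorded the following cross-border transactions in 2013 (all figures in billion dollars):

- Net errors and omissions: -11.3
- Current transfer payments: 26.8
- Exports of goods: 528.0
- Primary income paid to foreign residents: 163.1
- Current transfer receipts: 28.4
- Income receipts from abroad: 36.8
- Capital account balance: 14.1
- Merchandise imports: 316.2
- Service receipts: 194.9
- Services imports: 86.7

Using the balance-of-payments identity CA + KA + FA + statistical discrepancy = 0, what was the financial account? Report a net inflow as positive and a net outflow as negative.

Goods balance = 528.0 - 316.2 = 211.8
Services balance = 194.9 - 86.7 = 108.2
Trade balance (goods + services) = 211.8 + 108.2 = 320.0
Net primary income = 36.8 - 163.1 = -126.3
Net secondary income = 28.4 - 26.8 = 1.6
Current account = 320.0 + (-126.3) + 1.6 = 195.3
Financial account = -(195.3 + 14.1 + (-11.3)) = -198.1

-198.1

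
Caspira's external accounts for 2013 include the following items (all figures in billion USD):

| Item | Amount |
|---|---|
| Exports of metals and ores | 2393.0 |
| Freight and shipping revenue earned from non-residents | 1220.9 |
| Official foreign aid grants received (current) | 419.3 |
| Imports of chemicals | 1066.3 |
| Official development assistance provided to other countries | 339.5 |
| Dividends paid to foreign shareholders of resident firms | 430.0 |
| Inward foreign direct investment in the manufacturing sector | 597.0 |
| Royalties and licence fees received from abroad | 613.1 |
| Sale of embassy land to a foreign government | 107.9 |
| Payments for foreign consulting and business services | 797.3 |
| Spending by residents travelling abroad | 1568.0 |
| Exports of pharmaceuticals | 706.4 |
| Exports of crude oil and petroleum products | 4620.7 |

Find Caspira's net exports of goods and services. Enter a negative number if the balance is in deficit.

Goods: 706.4 + 2393.0 + 4620.7 - 1066.3 = 6653.8
Services: -1568.0 + 1220.9 - 797.3 + 613.1 = -531.3
Trade balance = 6653.8 + (-531.3) = 6122.5
(Excluded from the trade balance — secondary income: official foreign aid grants received (current) 419.3, official development assistance provided to other countries 339.5; primary income: dividends paid to foreign shareholders of resident firms 430.0; financial account: inward foreign direct investment in the manufacturing sector 597.0; capital account: sale of embassy land to a foreign government 107.9.)

6122.5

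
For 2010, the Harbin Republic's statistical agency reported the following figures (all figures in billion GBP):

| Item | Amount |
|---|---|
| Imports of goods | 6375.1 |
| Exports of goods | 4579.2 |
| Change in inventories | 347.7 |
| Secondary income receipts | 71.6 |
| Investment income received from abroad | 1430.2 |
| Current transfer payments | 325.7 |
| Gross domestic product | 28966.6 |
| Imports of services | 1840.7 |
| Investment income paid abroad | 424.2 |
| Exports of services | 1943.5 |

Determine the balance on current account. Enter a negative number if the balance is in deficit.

Goods balance = 4579.2 - 6375.1 = -1795.9
Services balance = 1943.5 - 1840.7 = 102.8
Trade balance (goods + services) = -1795.9 + 102.8 = -1693.1
Net primary income = 1430.2 - 424.2 = 1006.0
Net secondary income = 71.6 - 325.7 = -254.1
Current account = -1693.1 + 1006.0 + (-254.1) = -941.2

-941.2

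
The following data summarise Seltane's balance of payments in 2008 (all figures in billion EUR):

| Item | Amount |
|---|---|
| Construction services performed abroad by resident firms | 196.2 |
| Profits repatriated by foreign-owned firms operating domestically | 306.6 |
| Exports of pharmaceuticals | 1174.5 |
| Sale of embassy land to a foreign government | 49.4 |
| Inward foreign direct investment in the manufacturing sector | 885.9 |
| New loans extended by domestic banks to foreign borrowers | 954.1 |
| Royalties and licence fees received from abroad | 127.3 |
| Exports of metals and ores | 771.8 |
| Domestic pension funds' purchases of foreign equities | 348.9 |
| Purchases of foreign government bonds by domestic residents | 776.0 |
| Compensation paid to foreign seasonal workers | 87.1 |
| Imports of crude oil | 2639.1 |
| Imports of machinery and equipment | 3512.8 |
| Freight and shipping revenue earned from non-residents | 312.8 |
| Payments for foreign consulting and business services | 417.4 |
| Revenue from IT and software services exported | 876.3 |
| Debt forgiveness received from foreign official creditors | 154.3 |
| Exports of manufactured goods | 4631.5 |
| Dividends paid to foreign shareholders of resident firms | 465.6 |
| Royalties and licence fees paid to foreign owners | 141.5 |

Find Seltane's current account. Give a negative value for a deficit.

520.3

Goods: 771.8 + 4631.5 + 1174.5 - 3512.8 - 2639.1 = 425.9
Services: 312.8 - 417.4 + 876.3 + 127.3 + 196.2 - 141.5 = 953.7
Primary income: -87.1 - 306.6 - 465.6 = -859.3
Current account = 425.9 + 953.7 + (-859.3) = 520.3
(Excluded from the current account — capital account: sale of embassy land to a foreign government 49.4, debt forgiveness received from foreign official creditors 154.3; financial account: inward foreign direct investment in the manufacturing sector 885.9, new loans extended by domestic banks to foreign borrowers 954.1, domestic pension funds' purchases of foreign equities 348.9, purchases of foreign government bonds by domestic residents 776.0.)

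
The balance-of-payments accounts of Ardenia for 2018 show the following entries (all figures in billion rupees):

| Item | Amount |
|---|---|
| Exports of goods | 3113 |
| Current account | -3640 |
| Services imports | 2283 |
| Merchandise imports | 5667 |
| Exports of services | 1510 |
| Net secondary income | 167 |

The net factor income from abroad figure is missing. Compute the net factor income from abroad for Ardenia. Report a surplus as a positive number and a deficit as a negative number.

-480

Current account = goods balance + services balance + net primary income + net secondary income
Sum of the known components = -3160
Net factor income from abroad = CA - (known components) = -3640 - (-3160) = -480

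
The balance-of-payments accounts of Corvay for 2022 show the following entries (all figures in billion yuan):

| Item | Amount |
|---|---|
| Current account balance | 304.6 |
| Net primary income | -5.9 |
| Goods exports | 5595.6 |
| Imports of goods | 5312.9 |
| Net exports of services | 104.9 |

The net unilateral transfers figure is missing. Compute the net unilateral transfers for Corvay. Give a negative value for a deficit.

Current account = goods balance + services balance + net primary income + net secondary income
Sum of the known components = 381.7
Net unilateral transfers = CA - (known components) = 304.6 - 381.7 = -77.1

-77.1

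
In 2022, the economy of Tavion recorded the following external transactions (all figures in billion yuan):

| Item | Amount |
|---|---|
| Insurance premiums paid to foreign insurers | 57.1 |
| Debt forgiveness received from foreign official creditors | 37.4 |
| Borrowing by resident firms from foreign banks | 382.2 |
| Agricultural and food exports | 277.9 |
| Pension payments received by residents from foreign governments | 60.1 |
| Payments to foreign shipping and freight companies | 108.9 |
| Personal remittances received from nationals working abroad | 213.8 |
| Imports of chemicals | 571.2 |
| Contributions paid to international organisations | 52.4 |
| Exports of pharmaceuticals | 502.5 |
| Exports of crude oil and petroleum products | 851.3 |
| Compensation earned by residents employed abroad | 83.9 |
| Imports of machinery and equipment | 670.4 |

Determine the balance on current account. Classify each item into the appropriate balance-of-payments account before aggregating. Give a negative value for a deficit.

529.5

Goods: -571.2 + 502.5 + 851.3 + 277.9 - 670.4 = 390.1
Services: -57.1 - 108.9 = -166.0
Primary income: 83.9
Secondary income: 60.1 - 52.4 + 213.8 = 221.5
Current account = 390.1 + (-166.0) + 83.9 + 221.5 = 529.5
(Excluded from the current account — capital account: debt forgiveness received from foreign official creditors 37.4; financial account: borrowing by resident firms from foreign banks 382.2.)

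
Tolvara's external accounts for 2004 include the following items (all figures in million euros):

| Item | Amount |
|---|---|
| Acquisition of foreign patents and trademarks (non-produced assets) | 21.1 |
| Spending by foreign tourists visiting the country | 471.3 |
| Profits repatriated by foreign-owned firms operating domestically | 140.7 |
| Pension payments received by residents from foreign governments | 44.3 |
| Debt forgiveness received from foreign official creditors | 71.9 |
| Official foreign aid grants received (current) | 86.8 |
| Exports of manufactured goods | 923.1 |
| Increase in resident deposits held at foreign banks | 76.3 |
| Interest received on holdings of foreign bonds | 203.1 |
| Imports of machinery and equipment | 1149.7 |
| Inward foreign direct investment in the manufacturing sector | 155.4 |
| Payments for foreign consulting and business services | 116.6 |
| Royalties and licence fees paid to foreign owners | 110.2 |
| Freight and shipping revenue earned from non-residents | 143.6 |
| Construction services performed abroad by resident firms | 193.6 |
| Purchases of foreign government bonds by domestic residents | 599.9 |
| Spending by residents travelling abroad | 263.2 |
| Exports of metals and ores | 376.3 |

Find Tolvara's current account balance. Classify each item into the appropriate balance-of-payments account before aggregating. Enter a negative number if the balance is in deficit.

661.7

Goods: 923.1 + 376.3 - 1149.7 = 149.7
Services: -116.6 - 263.2 + 193.6 + 143.6 - 110.2 + 471.3 = 318.5
Primary income: -140.7 + 203.1 = 62.4
Secondary income: 44.3 + 86.8 = 131.1
Current account = 149.7 + 318.5 + 62.4 + 131.1 = 661.7
(Excluded from the current account — capital account: acquisition of foreign patents and trademarks (non-produced assets) 21.1, debt forgiveness received from foreign official creditors 71.9; financial account: increase in resident deposits held at foreign banks 76.3, inward foreign direct investment in the manufacturing sector 155.4, purchases of foreign government bonds by domestic residents 599.9.)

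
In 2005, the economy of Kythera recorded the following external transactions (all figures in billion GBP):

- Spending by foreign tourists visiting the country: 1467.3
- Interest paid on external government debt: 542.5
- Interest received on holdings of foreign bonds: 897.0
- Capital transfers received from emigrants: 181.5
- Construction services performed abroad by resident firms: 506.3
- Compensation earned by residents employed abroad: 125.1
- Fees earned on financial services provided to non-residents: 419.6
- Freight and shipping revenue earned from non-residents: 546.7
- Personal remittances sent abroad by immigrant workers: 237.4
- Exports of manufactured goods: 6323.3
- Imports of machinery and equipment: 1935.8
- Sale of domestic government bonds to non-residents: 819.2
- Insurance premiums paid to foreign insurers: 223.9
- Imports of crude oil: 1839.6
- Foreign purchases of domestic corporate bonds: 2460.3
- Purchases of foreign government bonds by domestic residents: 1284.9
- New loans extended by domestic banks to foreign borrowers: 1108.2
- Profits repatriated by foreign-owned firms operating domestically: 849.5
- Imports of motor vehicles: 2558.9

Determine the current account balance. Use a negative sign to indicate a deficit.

Goods: 6323.3 - 1839.6 - 2558.9 - 1935.8 = -11.0
Services: 546.7 + 1467.3 - 223.9 + 506.3 + 419.6 = 2716.0
Primary income: 897.0 - 849.5 - 542.5 + 125.1 = -369.9
Secondary income: -237.4
Current account = (-11.0) + 2716.0 + (-369.9) + (-237.4) = 2097.7
(Excluded from the current account — capital account: capital transfers received from emigrants 181.5; financial account: sale of domestic government bonds to non-residents 819.2, foreign purchases of domestic corporate bonds 2460.3, purchases of foreign government bonds by domestic residents 1284.9, new loans extended by domestic banks to foreign borrowers 1108.2.)

2097.7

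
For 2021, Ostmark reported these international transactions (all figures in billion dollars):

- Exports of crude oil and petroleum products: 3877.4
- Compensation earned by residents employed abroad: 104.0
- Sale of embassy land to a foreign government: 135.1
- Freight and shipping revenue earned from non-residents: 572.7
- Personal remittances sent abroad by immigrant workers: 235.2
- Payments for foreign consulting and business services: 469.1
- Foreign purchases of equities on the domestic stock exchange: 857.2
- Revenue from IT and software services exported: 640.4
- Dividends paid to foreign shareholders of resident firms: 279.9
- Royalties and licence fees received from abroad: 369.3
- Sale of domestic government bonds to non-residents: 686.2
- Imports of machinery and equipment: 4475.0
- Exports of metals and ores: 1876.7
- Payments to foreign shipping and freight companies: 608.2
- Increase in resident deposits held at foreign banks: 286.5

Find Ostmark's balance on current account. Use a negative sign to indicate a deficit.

Goods: 3877.4 - 4475.0 + 1876.7 = 1279.1
Services: -608.2 + 640.4 + 369.3 - 469.1 + 572.7 = 505.1
Primary income: 104.0 - 279.9 = -175.9
Secondary income: -235.2
Current account = 1279.1 + 505.1 + (-175.9) + (-235.2) = 1373.1
(Excluded from the current account — capital account: sale of embassy land to a foreign government 135.1; financial account: foreign purchases of equities on the domestic stock exchange 857.2, sale of domestic government bonds to non-residents 686.2, increase in resident deposits held at foreign banks 286.5.)

1373.1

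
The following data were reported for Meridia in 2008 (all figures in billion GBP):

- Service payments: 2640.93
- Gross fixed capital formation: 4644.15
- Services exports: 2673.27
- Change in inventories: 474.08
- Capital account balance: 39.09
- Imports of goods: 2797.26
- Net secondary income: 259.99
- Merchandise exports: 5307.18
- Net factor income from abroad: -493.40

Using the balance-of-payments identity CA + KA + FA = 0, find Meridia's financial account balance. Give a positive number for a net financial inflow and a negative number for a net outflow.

-2347.94

Goods balance = 5307.18 - 2797.26 = 2509.92
Services balance = 2673.27 - 2640.93 = 32.34
Trade balance (goods + services) = 2509.92 + 32.34 = 2542.26
Net primary income = -493.40
Net secondary income = 259.99
Current account = 2542.26 + (-493.40) + 259.99 = 2308.85
Financial account = -(2308.85 + 39.09) = -2347.94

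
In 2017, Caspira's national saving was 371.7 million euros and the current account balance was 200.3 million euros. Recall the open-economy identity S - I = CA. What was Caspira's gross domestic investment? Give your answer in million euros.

171.4

I = S - CA = 371.7 - 200.3 = 171.4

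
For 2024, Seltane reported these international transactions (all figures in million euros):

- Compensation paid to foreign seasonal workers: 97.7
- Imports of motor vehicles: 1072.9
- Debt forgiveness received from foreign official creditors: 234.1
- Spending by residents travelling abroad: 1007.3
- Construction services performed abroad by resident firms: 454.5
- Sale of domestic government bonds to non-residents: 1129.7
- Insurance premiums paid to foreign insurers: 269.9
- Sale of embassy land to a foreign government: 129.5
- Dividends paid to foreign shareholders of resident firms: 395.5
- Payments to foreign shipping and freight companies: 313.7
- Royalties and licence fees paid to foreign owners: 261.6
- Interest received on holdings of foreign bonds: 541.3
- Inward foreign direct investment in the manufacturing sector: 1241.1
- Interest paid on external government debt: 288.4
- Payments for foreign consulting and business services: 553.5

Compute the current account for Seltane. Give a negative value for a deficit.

Goods: -1072.9
Services: -261.6 - 313.7 - 1007.3 + 454.5 - 269.9 - 553.5 = -1951.5
Primary income: -97.7 + 541.3 - 395.5 - 288.4 = -240.3
Current account = (-1072.9) + (-1951.5) + (-240.3) = -3264.7
(Excluded from the current account — capital account: debt forgiveness received from foreign official creditors 234.1, sale of embassy land to a foreign government 129.5; financial account: sale of domestic government bonds to non-residents 1129.7, inward foreign direct investment in the manufacturing sector 1241.1.)

-3264.7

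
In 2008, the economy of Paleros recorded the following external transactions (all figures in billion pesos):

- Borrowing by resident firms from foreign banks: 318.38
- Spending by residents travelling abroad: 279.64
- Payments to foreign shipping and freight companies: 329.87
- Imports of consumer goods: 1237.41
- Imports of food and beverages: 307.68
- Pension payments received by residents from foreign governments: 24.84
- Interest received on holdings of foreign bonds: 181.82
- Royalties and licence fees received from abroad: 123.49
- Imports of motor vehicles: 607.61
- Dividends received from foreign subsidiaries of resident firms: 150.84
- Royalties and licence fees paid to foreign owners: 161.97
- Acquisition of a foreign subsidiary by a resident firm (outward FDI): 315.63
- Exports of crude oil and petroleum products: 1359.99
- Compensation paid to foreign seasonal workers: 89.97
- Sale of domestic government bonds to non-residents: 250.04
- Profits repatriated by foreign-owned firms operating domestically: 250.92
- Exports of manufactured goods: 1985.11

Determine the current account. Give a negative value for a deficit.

Goods: -307.68 - 1237.41 - 607.61 + 1359.99 + 1985.11 = 1192.40
Services: 123.49 - 329.87 - 161.97 - 279.64 = -647.99
Primary income: -250.92 + 181.82 - 89.97 + 150.84 = -8.23
Secondary income: 24.84
Current account = 1192.40 + (-647.99) + (-8.23) + 24.84 = 561.02
(Excluded from the current account — financial account: borrowing by resident firms from foreign banks 318.38, acquisition of a foreign subsidiary by a resident firm (outward FDI) 315.63, sale of domestic government bonds to non-residents 250.04.)

561.02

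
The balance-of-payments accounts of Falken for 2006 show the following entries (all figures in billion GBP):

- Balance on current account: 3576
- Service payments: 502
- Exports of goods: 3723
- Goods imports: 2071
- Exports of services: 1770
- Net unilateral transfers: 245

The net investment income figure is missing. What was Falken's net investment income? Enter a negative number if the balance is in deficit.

Current account = goods balance + services balance + net primary income + net secondary income
Sum of the known components = 3165
Net investment income = CA - (known components) = 3576 - 3165 = 411

411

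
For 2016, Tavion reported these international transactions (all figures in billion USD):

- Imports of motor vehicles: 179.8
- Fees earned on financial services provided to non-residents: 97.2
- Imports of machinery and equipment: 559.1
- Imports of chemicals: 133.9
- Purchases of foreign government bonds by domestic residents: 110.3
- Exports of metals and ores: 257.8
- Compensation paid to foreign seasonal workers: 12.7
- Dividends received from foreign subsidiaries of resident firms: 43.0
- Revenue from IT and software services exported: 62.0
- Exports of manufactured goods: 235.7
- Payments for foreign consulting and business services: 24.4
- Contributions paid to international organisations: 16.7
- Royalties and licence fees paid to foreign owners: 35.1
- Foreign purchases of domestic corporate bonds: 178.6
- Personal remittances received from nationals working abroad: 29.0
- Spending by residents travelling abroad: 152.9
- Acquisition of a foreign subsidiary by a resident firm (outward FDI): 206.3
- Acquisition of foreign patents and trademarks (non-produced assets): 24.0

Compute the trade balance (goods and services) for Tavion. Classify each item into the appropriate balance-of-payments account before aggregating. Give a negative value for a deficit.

-432.5

Goods: 257.8 + 235.7 - 133.9 - 179.8 - 559.1 = -379.3
Services: -35.1 - 152.9 + 97.2 - 24.4 + 62.0 = -53.2
Trade balance = -379.3 + (-53.2) = -432.5
(Excluded from the trade balance — financial account: purchases of foreign government bonds by domestic residents 110.3, foreign purchases of domestic corporate bonds 178.6, acquisition of a foreign subsidiary by a resident firm (outward FDI) 206.3; primary income: compensation paid to foreign seasonal workers 12.7, dividends received from foreign subsidiaries of resident firms 43.0; secondary income: contributions paid to international organisations 16.7, personal remittances received from nationals working abroad 29.0; capital account: acquisition of foreign patents and trademarks (non-produced assets) 24.0.)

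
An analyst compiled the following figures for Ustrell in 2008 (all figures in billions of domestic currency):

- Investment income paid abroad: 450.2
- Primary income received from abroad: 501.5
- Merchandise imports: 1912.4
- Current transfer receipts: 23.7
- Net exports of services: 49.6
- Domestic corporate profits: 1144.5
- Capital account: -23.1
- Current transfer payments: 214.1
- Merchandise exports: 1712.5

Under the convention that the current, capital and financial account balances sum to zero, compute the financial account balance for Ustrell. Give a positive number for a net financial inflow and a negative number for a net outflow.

312.5

Goods balance = 1712.5 - 1912.4 = -199.9
Services balance = 49.6
Trade balance (goods + services) = -199.9 + 49.6 = -150.3
Net primary income = 501.5 - 450.2 = 51.3
Net secondary income = 23.7 - 214.1 = -190.4
Current account = -150.3 + 51.3 + (-190.4) = -289.4
Financial account = -(-289.4 + (-23.1)) = 312.5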